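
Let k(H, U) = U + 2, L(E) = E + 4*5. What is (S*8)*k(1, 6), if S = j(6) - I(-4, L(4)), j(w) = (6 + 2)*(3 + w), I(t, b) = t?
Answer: 4864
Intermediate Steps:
L(E) = 20 + E (L(E) = E + 20 = 20 + E)
k(H, U) = 2 + U
j(w) = 24 + 8*w (j(w) = 8*(3 + w) = 24 + 8*w)
S = 76 (S = (24 + 8*6) - 1*(-4) = (24 + 48) + 4 = 72 + 4 = 76)
(S*8)*k(1, 6) = (76*8)*(2 + 6) = 608*8 = 4864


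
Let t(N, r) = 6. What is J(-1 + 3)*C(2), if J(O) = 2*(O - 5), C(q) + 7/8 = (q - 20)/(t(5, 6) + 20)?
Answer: 489/52 ≈ 9.4038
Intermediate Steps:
C(q) = -171/104 + q/26 (C(q) = -7/8 + (q - 20)/(6 + 20) = -7/8 + (-20 + q)/26 = -7/8 + (-20 + q)*(1/26) = -7/8 + (-10/13 + q/26) = -171/104 + q/26)
J(O) = -10 + 2*O (J(O) = 2*(-5 + O) = -10 + 2*O)
J(-1 + 3)*C(2) = (-10 + 2*(-1 + 3))*(-171/104 + (1/26)*2) = (-10 + 2*2)*(-171/104 + 1/13) = (-10 + 4)*(-163/104) = -6*(-163/104) = 489/52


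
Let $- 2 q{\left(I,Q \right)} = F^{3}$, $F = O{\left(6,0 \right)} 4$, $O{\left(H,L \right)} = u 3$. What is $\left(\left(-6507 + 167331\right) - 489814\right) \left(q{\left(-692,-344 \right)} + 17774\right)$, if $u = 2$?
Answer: $-3573489380$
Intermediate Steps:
$O{\left(H,L \right)} = 6$ ($O{\left(H,L \right)} = 2 \cdot 3 = 6$)
$F = 24$ ($F = 6 \cdot 4 = 24$)
$q{\left(I,Q \right)} = -6912$ ($q{\left(I,Q \right)} = - \frac{24^{3}}{2} = \left(- \frac{1}{2}\right) 13824 = -6912$)
$\left(\left(-6507 + 167331\right) - 489814\right) \left(q{\left(-692,-344 \right)} + 17774\right) = \left(\left(-6507 + 167331\right) - 489814\right) \left(-6912 + 17774\right) = \left(160824 - 489814\right) 10862 = \left(-328990\right) 10862 = -3573489380$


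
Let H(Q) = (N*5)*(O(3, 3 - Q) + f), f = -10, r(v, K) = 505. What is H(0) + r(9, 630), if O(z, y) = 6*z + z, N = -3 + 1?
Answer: 395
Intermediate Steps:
N = -2
O(z, y) = 7*z
H(Q) = -110 (H(Q) = (-2*5)*(7*3 - 10) = -10*(21 - 10) = -10*11 = -110)
H(0) + r(9, 630) = -110 + 505 = 395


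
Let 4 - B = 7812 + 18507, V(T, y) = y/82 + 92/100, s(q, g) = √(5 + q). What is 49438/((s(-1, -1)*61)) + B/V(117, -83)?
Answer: 3295362641/11529 ≈ 2.8583e+5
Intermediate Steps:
V(T, y) = 23/25 + y/82 (V(T, y) = y*(1/82) + 92*(1/100) = y/82 + 23/25 = 23/25 + y/82)
B = -26315 (B = 4 - (7812 + 18507) = 4 - 1*26319 = 4 - 26319 = -26315)
49438/((s(-1, -1)*61)) + B/V(117, -83) = 49438/((√(5 - 1)*61)) - 26315/(23/25 + (1/82)*(-83)) = 49438/((√4*61)) - 26315/(23/25 - 83/82) = 49438/((2*61)) - 26315/(-189/2050) = 49438/122 - 26315*(-2050/189) = 49438*(1/122) + 53945750/189 = 24719/61 + 53945750/189 = 3295362641/11529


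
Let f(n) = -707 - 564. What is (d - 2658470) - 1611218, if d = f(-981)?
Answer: -4270959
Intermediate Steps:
f(n) = -1271
d = -1271
(d - 2658470) - 1611218 = (-1271 - 2658470) - 1611218 = -2659741 - 1611218 = -4270959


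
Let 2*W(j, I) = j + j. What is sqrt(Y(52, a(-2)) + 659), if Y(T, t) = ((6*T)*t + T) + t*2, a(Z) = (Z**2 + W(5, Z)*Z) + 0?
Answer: I*sqrt(1173) ≈ 34.249*I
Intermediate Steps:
W(j, I) = j (W(j, I) = (j + j)/2 = (2*j)/2 = j)
a(Z) = Z**2 + 5*Z (a(Z) = (Z**2 + 5*Z) + 0 = Z**2 + 5*Z)
Y(T, t) = T + 2*t + 6*T*t (Y(T, t) = (6*T*t + T) + 2*t = (T + 6*T*t) + 2*t = T + 2*t + 6*T*t)
sqrt(Y(52, a(-2)) + 659) = sqrt((52 + 2*(-2*(5 - 2)) + 6*52*(-2*(5 - 2))) + 659) = sqrt((52 + 2*(-2*3) + 6*52*(-2*3)) + 659) = sqrt((52 + 2*(-6) + 6*52*(-6)) + 659) = sqrt((52 - 12 - 1872) + 659) = sqrt(-1832 + 659) = sqrt(-1173) = I*sqrt(1173)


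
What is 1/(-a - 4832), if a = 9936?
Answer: -1/14768 ≈ -6.7714e-5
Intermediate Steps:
1/(-a - 4832) = 1/(-1*9936 - 4832) = 1/(-9936 - 4832) = 1/(-14768) = -1/14768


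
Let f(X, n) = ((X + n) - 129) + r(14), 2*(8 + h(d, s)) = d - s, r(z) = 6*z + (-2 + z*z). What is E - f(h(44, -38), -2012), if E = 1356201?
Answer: 1358031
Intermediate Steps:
r(z) = -2 + z**2 + 6*z (r(z) = 6*z + (-2 + z**2) = -2 + z**2 + 6*z)
h(d, s) = -8 + d/2 - s/2 (h(d, s) = -8 + (d - s)/2 = -8 + (d/2 - s/2) = -8 + d/2 - s/2)
f(X, n) = 149 + X + n (f(X, n) = ((X + n) - 129) + (-2 + 14**2 + 6*14) = (-129 + X + n) + (-2 + 196 + 84) = (-129 + X + n) + 278 = 149 + X + n)
E - f(h(44, -38), -2012) = 1356201 - (149 + (-8 + (1/2)*44 - 1/2*(-38)) - 2012) = 1356201 - (149 + (-8 + 22 + 19) - 2012) = 1356201 - (149 + 33 - 2012) = 1356201 - 1*(-1830) = 1356201 + 1830 = 1358031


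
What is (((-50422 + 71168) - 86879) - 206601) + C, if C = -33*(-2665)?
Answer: -184789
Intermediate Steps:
C = 87945
(((-50422 + 71168) - 86879) - 206601) + C = (((-50422 + 71168) - 86879) - 206601) + 87945 = ((20746 - 86879) - 206601) + 87945 = (-66133 - 206601) + 87945 = -272734 + 87945 = -184789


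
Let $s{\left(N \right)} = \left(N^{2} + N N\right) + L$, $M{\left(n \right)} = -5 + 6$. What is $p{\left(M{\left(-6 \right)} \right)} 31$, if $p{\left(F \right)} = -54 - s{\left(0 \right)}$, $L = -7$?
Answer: $-1457$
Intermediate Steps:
$M{\left(n \right)} = 1$
$s{\left(N \right)} = -7 + 2 N^{2}$ ($s{\left(N \right)} = \left(N^{2} + N N\right) - 7 = \left(N^{2} + N^{2}\right) - 7 = 2 N^{2} - 7 = -7 + 2 N^{2}$)
$p{\left(F \right)} = -47$ ($p{\left(F \right)} = -54 - \left(-7 + 2 \cdot 0^{2}\right) = -54 - \left(-7 + 2 \cdot 0\right) = -54 - \left(-7 + 0\right) = -54 - -7 = -54 + 7 = -47$)
$p{\left(M{\left(-6 \right)} \right)} 31 = \left(-47\right) 31 = -1457$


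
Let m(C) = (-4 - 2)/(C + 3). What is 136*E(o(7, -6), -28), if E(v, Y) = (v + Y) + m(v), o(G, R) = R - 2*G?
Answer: -6480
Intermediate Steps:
m(C) = -6/(3 + C)
E(v, Y) = Y + v - 6/(3 + v) (E(v, Y) = (v + Y) - 6/(3 + v) = (Y + v) - 6/(3 + v) = Y + v - 6/(3 + v))
136*E(o(7, -6), -28) = 136*((-6 + (3 + (-6 - 2*7))*(-28 + (-6 - 2*7)))/(3 + (-6 - 2*7))) = 136*((-6 + (3 + (-6 - 14))*(-28 + (-6 - 14)))/(3 + (-6 - 14))) = 136*((-6 + (3 - 20)*(-28 - 20))/(3 - 20)) = 136*((-6 - 17*(-48))/(-17)) = 136*(-(-6 + 816)/17) = 136*(-1/17*810) = 136*(-810/17) = -6480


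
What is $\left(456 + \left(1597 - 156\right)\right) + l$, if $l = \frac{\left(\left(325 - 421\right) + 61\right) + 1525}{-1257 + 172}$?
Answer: $\frac{411351}{217} \approx 1895.6$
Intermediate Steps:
$l = - \frac{298}{217}$ ($l = \frac{\left(-96 + 61\right) + 1525}{-1085} = \left(-35 + 1525\right) \left(- \frac{1}{1085}\right) = 1490 \left(- \frac{1}{1085}\right) = - \frac{298}{217} \approx -1.3733$)
$\left(456 + \left(1597 - 156\right)\right) + l = \left(456 + \left(1597 - 156\right)\right) - \frac{298}{217} = \left(456 + 1441\right) - \frac{298}{217} = 1897 - \frac{298}{217} = \frac{411351}{217}$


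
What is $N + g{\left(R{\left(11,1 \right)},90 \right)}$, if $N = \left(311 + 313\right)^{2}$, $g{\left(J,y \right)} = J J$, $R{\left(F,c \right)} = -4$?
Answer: $389392$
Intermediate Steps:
$g{\left(J,y \right)} = J^{2}$
$N = 389376$ ($N = 624^{2} = 389376$)
$N + g{\left(R{\left(11,1 \right)},90 \right)} = 389376 + \left(-4\right)^{2} = 389376 + 16 = 389392$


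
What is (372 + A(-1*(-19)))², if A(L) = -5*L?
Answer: 76729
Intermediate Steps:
(372 + A(-1*(-19)))² = (372 - (-5)*(-19))² = (372 - 5*19)² = (372 - 95)² = 277² = 76729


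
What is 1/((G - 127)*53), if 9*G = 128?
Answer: -9/53795 ≈ -0.00016730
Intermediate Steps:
G = 128/9 (G = (⅑)*128 = 128/9 ≈ 14.222)
1/((G - 127)*53) = 1/((128/9 - 127)*53) = 1/(-1015/9*53) = 1/(-53795/9) = -9/53795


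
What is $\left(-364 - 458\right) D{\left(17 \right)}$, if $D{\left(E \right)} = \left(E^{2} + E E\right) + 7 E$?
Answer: $-572934$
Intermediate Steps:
$D{\left(E \right)} = 2 E^{2} + 7 E$ ($D{\left(E \right)} = \left(E^{2} + E^{2}\right) + 7 E = 2 E^{2} + 7 E$)
$\left(-364 - 458\right) D{\left(17 \right)} = \left(-364 - 458\right) 17 \left(7 + 2 \cdot 17\right) = - 822 \cdot 17 \left(7 + 34\right) = - 822 \cdot 17 \cdot 41 = \left(-822\right) 697 = -572934$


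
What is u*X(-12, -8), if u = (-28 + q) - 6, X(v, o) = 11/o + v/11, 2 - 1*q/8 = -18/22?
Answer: 13671/484 ≈ 28.246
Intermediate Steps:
q = 248/11 (q = 16 - (-144)/22 = 16 - 8*(-9/11) = 16 + 72/11 = 248/11 ≈ 22.545)
X(v, o) = 11/o + v/11 (X(v, o) = 11/o + v*(1/11) = 11/o + v/11)
u = -126/11 (u = (-28 + 248/11) - 6 = -60/11 - 6 = -126/11 ≈ -11.455)
u*X(-12, -8) = -126*(11/(-8) + (1/11)*(-12))/11 = -126*(11*(-1/8) - 12/11)/11 = -126*(-11/8 - 12/11)/11 = -126/11*(-217/88) = 13671/484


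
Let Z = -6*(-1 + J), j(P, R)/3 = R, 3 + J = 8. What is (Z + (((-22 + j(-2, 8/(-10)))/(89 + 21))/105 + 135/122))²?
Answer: 6505280160370489/12409767562500 ≈ 524.21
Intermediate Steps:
J = 5 (J = -3 + 8 = 5)
j(P, R) = 3*R
Z = -24 (Z = -6*(-1 + 5) = -6*4 = -24)
(Z + (((-22 + j(-2, 8/(-10)))/(89 + 21))/105 + 135/122))² = (-24 + (((-22 + 3*(8/(-10)))/(89 + 21))/105 + 135/122))² = (-24 + (((-22 + 3*(8*(-⅒)))/110)*(1/105) + 135*(1/122)))² = (-24 + (((-22 + 3*(-⅘))*(1/110))*(1/105) + 135/122))² = (-24 + (((-22 - 12/5)*(1/110))*(1/105) + 135/122))² = (-24 + (-122/5*1/110*(1/105) + 135/122))² = (-24 + (-61/275*1/105 + 135/122))² = (-24 + (-61/28875 + 135/122))² = (-24 + 3890683/3522750)² = (-80655317/3522750)² = 6505280160370489/12409767562500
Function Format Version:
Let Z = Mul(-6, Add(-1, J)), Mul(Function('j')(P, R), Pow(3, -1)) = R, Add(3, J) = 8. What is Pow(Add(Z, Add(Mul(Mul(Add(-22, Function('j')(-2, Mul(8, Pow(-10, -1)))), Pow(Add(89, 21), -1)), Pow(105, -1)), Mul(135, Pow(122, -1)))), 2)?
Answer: Rational(6505280160370489, 12409767562500) ≈ 524.21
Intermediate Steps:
J = 5 (J = Add(-3, 8) = 5)
Function('j')(P, R) = Mul(3, R)
Z = -24 (Z = Mul(-6, Add(-1, 5)) = Mul(-6, 4) = -24)
Pow(Add(Z, Add(Mul(Mul(Add(-22, Function('j')(-2, Mul(8, Pow(-10, -1)))), Pow(Add(89, 21), -1)), Pow(105, -1)), Mul(135, Pow(122, -1)))), 2) = Pow(Add(-24, Add(Mul(Mul(Add(-22, Mul(3, Mul(8, Pow(-10, -1)))), Pow(Add(89, 21), -1)), Pow(105, -1)), Mul(135, Pow(122, -1)))), 2) = Pow(Add(-24, Add(Mul(Mul(Add(-22, Mul(3, Mul(8, Rational(-1, 10)))), Pow(110, -1)), Rational(1, 105)), Mul(135, Rational(1, 122)))), 2) = Pow(Add(-24, Add(Mul(Mul(Add(-22, Mul(3, Rational(-4, 5))), Rational(1, 110)), Rational(1, 105)), Rational(135, 122))), 2) = Pow(Add(-24, Add(Mul(Mul(Add(-22, Rational(-12, 5)), Rational(1, 110)), Rational(1, 105)), Rational(135, 122))), 2) = Pow(Add(-24, Add(Mul(Mul(Rational(-122, 5), Rational(1, 110)), Rational(1, 105)), Rational(135, 122))), 2) = Pow(Add(-24, Add(Mul(Rational(-61, 275), Rational(1, 105)), Rational(135, 122))), 2) = Pow(Add(-24, Add(Rational(-61, 28875), Rational(135, 122))), 2) = Pow(Add(-24, Rational(3890683, 3522750)), 2) = Pow(Rational(-80655317, 3522750), 2) = Rational(6505280160370489, 12409767562500)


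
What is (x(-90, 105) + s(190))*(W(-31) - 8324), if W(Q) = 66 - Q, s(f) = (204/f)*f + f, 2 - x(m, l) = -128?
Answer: -4310948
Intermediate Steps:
x(m, l) = 130 (x(m, l) = 2 - 1*(-128) = 2 + 128 = 130)
s(f) = 204 + f
(x(-90, 105) + s(190))*(W(-31) - 8324) = (130 + (204 + 190))*((66 - 1*(-31)) - 8324) = (130 + 394)*((66 + 31) - 8324) = 524*(97 - 8324) = 524*(-8227) = -4310948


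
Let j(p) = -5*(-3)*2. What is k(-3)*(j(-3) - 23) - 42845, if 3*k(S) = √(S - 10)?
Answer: -42845 + 7*I*√13/3 ≈ -42845.0 + 8.4129*I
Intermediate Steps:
j(p) = 30 (j(p) = 15*2 = 30)
k(S) = √(-10 + S)/3 (k(S) = √(S - 10)/3 = √(-10 + S)/3)
k(-3)*(j(-3) - 23) - 42845 = (√(-10 - 3)/3)*(30 - 23) - 42845 = (√(-13)/3)*7 - 42845 = ((I*√13)/3)*7 - 42845 = (I*√13/3)*7 - 42845 = 7*I*√13/3 - 42845 = -42845 + 7*I*√13/3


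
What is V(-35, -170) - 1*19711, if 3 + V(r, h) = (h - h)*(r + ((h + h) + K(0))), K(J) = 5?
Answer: -19714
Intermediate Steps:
V(r, h) = -3 (V(r, h) = -3 + (h - h)*(r + ((h + h) + 5)) = -3 + 0*(r + (2*h + 5)) = -3 + 0*(r + (5 + 2*h)) = -3 + 0*(5 + r + 2*h) = -3 + 0 = -3)
V(-35, -170) - 1*19711 = -3 - 1*19711 = -3 - 19711 = -19714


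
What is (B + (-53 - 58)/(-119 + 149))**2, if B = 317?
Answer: 9815689/100 ≈ 98157.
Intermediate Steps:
(B + (-53 - 58)/(-119 + 149))**2 = (317 + (-53 - 58)/(-119 + 149))**2 = (317 - 111/30)**2 = (317 - 111*1/30)**2 = (317 - 37/10)**2 = (3133/10)**2 = 9815689/100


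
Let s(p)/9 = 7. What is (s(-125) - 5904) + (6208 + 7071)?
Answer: 7438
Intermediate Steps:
s(p) = 63 (s(p) = 9*7 = 63)
(s(-125) - 5904) + (6208 + 7071) = (63 - 5904) + (6208 + 7071) = -5841 + 13279 = 7438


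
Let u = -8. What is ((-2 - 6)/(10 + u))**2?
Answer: 16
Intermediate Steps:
((-2 - 6)/(10 + u))**2 = ((-2 - 6)/(10 - 8))**2 = (-8/2)**2 = (-8*1/2)**2 = (-4)**2 = 16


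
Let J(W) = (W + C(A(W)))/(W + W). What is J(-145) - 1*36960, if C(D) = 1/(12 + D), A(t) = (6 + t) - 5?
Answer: -1414809659/38280 ≈ -36960.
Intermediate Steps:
A(t) = 1 + t
J(W) = (W + 1/(13 + W))/(2*W) (J(W) = (W + 1/(12 + (1 + W)))/(W + W) = (W + 1/(13 + W))/((2*W)) = (W + 1/(13 + W))*(1/(2*W)) = (W + 1/(13 + W))/(2*W))
J(-145) - 1*36960 = (½)*(1 - 145*(13 - 145))/(-145*(13 - 145)) - 1*36960 = (½)*(-1/145)*(1 - 145*(-132))/(-132) - 36960 = (½)*(-1/145)*(-1/132)*(1 + 19140) - 36960 = (½)*(-1/145)*(-1/132)*19141 - 36960 = 19141/38280 - 36960 = -1414809659/38280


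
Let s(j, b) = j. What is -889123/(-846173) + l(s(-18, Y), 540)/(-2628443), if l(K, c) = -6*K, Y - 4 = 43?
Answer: 2336917738805/2224117498639 ≈ 1.0507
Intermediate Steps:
Y = 47 (Y = 4 + 43 = 47)
-889123/(-846173) + l(s(-18, Y), 540)/(-2628443) = -889123/(-846173) - 6*(-18)/(-2628443) = -889123*(-1/846173) + 108*(-1/2628443) = 889123/846173 - 108/2628443 = 2336917738805/2224117498639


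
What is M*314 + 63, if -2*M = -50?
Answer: 7913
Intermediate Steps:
M = 25 (M = -½*(-50) = 25)
M*314 + 63 = 25*314 + 63 = 7850 + 63 = 7913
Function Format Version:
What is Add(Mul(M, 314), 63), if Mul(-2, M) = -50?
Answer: 7913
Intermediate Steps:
M = 25 (M = Mul(Rational(-1, 2), -50) = 25)
Add(Mul(M, 314), 63) = Add(Mul(25, 314), 63) = Add(7850, 63) = 7913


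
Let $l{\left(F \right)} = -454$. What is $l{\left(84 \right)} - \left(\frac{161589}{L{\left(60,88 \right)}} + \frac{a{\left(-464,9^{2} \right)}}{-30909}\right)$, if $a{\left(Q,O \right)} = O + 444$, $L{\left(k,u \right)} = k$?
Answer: $- \frac{648498229}{206060} \approx -3147.1$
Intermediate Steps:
$a{\left(Q,O \right)} = 444 + O$
$l{\left(84 \right)} - \left(\frac{161589}{L{\left(60,88 \right)}} + \frac{a{\left(-464,9^{2} \right)}}{-30909}\right) = -454 - \left(\frac{161589}{60} + \frac{444 + 9^{2}}{-30909}\right) = -454 - \left(161589 \cdot \frac{1}{60} + \left(444 + 81\right) \left(- \frac{1}{30909}\right)\right) = -454 - \left(\frac{53863}{20} + 525 \left(- \frac{1}{30909}\right)\right) = -454 - \left(\frac{53863}{20} - \frac{175}{10303}\right) = -454 - \frac{554946989}{206060} = - \frac{648498229}{206060}$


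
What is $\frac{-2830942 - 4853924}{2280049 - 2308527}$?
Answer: $\frac{3842433}{14239} \approx 269.85$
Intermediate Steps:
$\frac{-2830942 - 4853924}{2280049 - 2308527} = - \frac{7684866}{-28478} = \left(-7684866\right) \left(- \frac{1}{28478}\right) = \frac{3842433}{14239}$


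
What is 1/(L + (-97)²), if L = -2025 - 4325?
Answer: 1/3059 ≈ 0.00032690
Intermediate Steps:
L = -6350
1/(L + (-97)²) = 1/(-6350 + (-97)²) = 1/(-6350 + 9409) = 1/3059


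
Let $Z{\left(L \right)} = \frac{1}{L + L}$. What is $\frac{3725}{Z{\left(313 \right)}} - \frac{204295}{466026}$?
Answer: $\frac{1086702523805}{466026} \approx 2.3318 \cdot 10^{6}$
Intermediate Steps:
$Z{\left(L \right)} = \frac{1}{2 L}$
$\frac{3725}{Z{\left(313 \right)}} - \frac{204295}{466026} = \frac{3725}{\frac{1}{2} \cdot \frac{1}{313}} - \frac{204295}{466026} = 3725 \frac{1}{\frac{1}{626}} - \frac{204295}{466026} = 3725 \cdot 626 - \frac{204295}{466026} = 2331850 - \frac{204295}{466026} = \frac{1086702523805}{466026}$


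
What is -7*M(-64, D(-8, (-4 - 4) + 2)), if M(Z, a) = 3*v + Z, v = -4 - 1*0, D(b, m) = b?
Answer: 532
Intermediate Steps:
v = -4 (v = -4 + 0 = -4)
M(Z, a) = -12 + Z (M(Z, a) = 3*(-4) + Z = -12 + Z)
-7*M(-64, D(-8, (-4 - 4) + 2)) = -7*(-12 - 64) = -7*(-76) = 532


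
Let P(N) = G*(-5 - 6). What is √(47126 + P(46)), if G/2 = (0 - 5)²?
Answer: 4*√2911 ≈ 215.81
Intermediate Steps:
G = 50 (G = 2*(0 - 5)² = 2*(-5)² = 2*25 = 50)
P(N) = -550 (P(N) = 50*(-5 - 6) = 50*(-11) = -550)
√(47126 + P(46)) = √(47126 - 550) = √46576 = 4*√2911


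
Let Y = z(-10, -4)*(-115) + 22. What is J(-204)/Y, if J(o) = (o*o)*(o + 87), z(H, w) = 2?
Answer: 23409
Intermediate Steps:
Y = -208 (Y = 2*(-115) + 22 = -230 + 22 = -208)
J(o) = o²*(87 + o)
J(-204)/Y = ((-204)²*(87 - 204))/(-208) = (41616*(-117))*(-1/208) = -4869072*(-1/208) = 23409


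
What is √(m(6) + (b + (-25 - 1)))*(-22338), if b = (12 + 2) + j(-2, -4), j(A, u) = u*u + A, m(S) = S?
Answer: -44676*√2 ≈ -63181.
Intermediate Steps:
j(A, u) = A + u² (j(A, u) = u² + A = A + u²)
b = 28 (b = (12 + 2) + (-2 + (-4)²) = 14 + (-2 + 16) = 14 + 14 = 28)
√(m(6) + (b + (-25 - 1)))*(-22338) = √(6 + (28 + (-25 - 1)))*(-22338) = √(6 + (28 - 26))*(-22338) = √(6 + 2)*(-22338) = √8*(-22338) = (2*√2)*(-22338) = -44676*√2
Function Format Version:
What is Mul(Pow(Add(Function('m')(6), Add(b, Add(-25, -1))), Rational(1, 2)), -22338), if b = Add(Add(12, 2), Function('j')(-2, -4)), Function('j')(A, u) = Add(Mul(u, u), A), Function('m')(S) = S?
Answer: Mul(-44676, Pow(2, Rational(1, 2))) ≈ -63181.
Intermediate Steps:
Function('j')(A, u) = Add(A, Pow(u, 2)) (Function('j')(A, u) = Add(Pow(u, 2), A) = Add(A, Pow(u, 2)))
b = 28 (b = Add(Add(12, 2), Add(-2, Pow(-4, 2))) = Add(14, Add(-2, 16)) = Add(14, 14) = 28)
Mul(Pow(Add(Function('m')(6), Add(b, Add(-25, -1))), Rational(1, 2)), -22338) = Mul(Pow(Add(6, Add(28, Add(-25, -1))), Rational(1, 2)), -22338) = Mul(Pow(Add(6, Add(28, -26)), Rational(1, 2)), -22338) = Mul(Pow(Add(6, 2), Rational(1, 2)), -22338) = Mul(Pow(8, Rational(1, 2)), -22338) = Mul(Mul(2, Pow(2, Rational(1, 2))), -22338) = Mul(-44676, Pow(2, Rational(1, 2)))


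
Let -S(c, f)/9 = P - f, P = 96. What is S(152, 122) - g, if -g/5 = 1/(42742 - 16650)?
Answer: 6105533/26092 ≈ 234.00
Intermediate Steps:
S(c, f) = -864 + 9*f (S(c, f) = -9*(96 - f) = -864 + 9*f)
g = -5/26092 (g = -5/(42742 - 16650) = -5/26092 ≈ -0.00019163)
S(152, 122) - g = (-864 + 9*122) - 1*(-5/26092) = (-864 + 1098) + 5/26092 = 234 + 5/26092 = 6105533/26092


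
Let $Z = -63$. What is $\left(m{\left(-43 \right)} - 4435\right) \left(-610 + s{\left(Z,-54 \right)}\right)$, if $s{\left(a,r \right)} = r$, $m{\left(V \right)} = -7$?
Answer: $2949488$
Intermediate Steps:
$\left(m{\left(-43 \right)} - 4435\right) \left(-610 + s{\left(Z,-54 \right)}\right) = \left(-7 - 4435\right) \left(-610 - 54\right) = \left(-4442\right) \left(-664\right) = 2949488$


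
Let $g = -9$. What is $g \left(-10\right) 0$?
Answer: $0$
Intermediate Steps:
$g \left(-10\right) 0 = \left(-9\right) \left(-10\right) 0 = 90 \cdot 0 = 0$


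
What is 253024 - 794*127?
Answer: 152186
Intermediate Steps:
253024 - 794*127 = 253024 - 1*100838 = 253024 - 100838 = 152186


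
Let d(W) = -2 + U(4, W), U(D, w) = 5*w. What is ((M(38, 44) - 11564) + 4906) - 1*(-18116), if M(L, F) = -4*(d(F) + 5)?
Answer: 10566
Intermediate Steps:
d(W) = -2 + 5*W
M(L, F) = -12 - 20*F (M(L, F) = -4*((-2 + 5*F) + 5) = -4*(3 + 5*F) = -12 - 20*F)
((M(38, 44) - 11564) + 4906) - 1*(-18116) = (((-12 - 20*44) - 11564) + 4906) - 1*(-18116) = (((-12 - 880) - 11564) + 4906) + 18116 = ((-892 - 11564) + 4906) + 18116 = (-12456 + 4906) + 18116 = -7550 + 18116 = 10566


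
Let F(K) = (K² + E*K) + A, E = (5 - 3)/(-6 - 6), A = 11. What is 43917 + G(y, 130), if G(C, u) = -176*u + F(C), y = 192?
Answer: 57880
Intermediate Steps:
E = -⅙ (E = 2/(-12) = 2*(-1/12) = -⅙ ≈ -0.16667)
F(K) = 11 + K² - K/6 (F(K) = (K² - K/6) + 11 = 11 + K² - K/6)
G(C, u) = 11 + C² - 176*u - C/6 (G(C, u) = -176*u + (11 + C² - C/6) = 11 + C² - 176*u - C/6)
43917 + G(y, 130) = 43917 + (11 + 192² - 176*130 - ⅙*192) = 43917 + (11 + 36864 - 22880 - 32) = 43917 + 13963 = 57880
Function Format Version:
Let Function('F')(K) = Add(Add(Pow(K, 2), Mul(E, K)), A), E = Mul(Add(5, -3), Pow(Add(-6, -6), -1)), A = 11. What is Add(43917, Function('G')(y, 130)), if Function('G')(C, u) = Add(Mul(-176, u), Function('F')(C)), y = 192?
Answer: 57880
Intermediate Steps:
E = Rational(-1, 6) (E = Mul(2, Pow(-12, -1)) = Mul(2, Rational(-1, 12)) = Rational(-1, 6) ≈ -0.16667)
Function('F')(K) = Add(11, Pow(K, 2), Mul(Rational(-1, 6), K)) (Function('F')(K) = Add(Add(Pow(K, 2), Mul(Rational(-1, 6), K)), 11) = Add(11, Pow(K, 2), Mul(Rational(-1, 6), K)))
Function('G')(C, u) = Add(11, Pow(C, 2), Mul(-176, u), Mul(Rational(-1, 6), C)) (Function('G')(C, u) = Add(Mul(-176, u), Add(11, Pow(C, 2), Mul(Rational(-1, 6), C))) = Add(11, Pow(C, 2), Mul(-176, u), Mul(Rational(-1, 6), C)))
Add(43917, Function('G')(y, 130)) = Add(43917, Add(11, Pow(192, 2), Mul(-176, 130), Mul(Rational(-1, 6), 192))) = Add(43917, Add(11, 36864, -22880, -32)) = Add(43917, 13963) = 57880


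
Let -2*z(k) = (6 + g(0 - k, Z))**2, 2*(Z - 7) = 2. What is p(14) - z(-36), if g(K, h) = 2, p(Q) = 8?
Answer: 40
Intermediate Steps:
Z = 8 (Z = 7 + (1/2)*2 = 7 + 1 = 8)
z(k) = -32 (z(k) = -(6 + 2)**2/2 = -1/2*8**2 = -1/2*64 = -32)
p(14) - z(-36) = 8 - 1*(-32) = 8 + 32 = 40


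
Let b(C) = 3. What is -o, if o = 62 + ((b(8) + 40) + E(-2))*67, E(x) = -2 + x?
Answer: -2675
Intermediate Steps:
o = 2675 (o = 62 + ((3 + 40) + (-2 - 2))*67 = 62 + (43 - 4)*67 = 62 + 39*67 = 62 + 2613 = 2675)
-o = -1*2675 = -2675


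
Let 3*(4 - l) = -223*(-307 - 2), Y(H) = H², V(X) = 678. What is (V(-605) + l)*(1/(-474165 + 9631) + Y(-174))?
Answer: -313449524832921/464534 ≈ -6.7476e+8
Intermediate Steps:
l = -22965 (l = 4 - (-223)*(-307 - 2)/3 = 4 - (-223)*(-309)/3 = 4 - ⅓*68907 = 4 - 22969 = -22965)
(V(-605) + l)*(1/(-474165 + 9631) + Y(-174)) = (678 - 22965)*(1/(-474165 + 9631) + (-174)²) = -22287*(1/(-464534) + 30276) = -22287*(-1/464534 + 30276) = -22287*14064231383/464534 = -313449524832921/464534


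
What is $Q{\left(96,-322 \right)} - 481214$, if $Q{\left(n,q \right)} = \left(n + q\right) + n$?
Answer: $-481344$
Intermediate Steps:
$Q{\left(n,q \right)} = q + 2 n$
$Q{\left(96,-322 \right)} - 481214 = \left(-322 + 2 \cdot 96\right) - 481214 = \left(-322 + 192\right) - 481214 = -130 - 481214 = -481344$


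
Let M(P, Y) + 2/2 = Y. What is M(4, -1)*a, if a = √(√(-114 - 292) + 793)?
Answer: -2*√(793 + I*√406) ≈ -56.325 - 0.71547*I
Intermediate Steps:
M(P, Y) = -1 + Y
a = √(793 + I*√406) (a = √(√(-406) + 793) = √(I*√406 + 793) = √(793 + I*√406) ≈ 28.163 + 0.3577*I)
M(4, -1)*a = (-1 - 1)*√(793 + I*√406) = -2*√(793 + I*√406)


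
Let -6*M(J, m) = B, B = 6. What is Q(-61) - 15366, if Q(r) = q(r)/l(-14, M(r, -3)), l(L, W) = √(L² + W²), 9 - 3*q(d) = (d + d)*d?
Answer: -15366 - 7433*√197/591 ≈ -15543.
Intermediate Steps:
M(J, m) = -1 (M(J, m) = -⅙*6 = -1)
q(d) = 3 - 2*d²/3 (q(d) = 3 - (d + d)*d/3 = 3 - 2*d*d/3 = 3 - 2*d²/3)
Q(r) = √197*(3 - 2*r²/3)/197 (Q(r) = (3 - 2*r²/3)/(√((-14)² + (-1)²)) = (3 - 2*r²/3)/(√(196 + 1)) = (3 - 2*r²/3)/(√197) = (3 - 2*r²/3)*(√197/197) = √197*(3 - 2*r²/3)/197)
Q(-61) - 15366 = √197*(9 - 2*(-61)²)/591 - 15366 = √197*(9 - 2*3721)/591 - 15366 = √197*(9 - 7442)/591 - 15366 = (1/591)*√197*(-7433) - 15366 = -7433*√197/591 - 15366 = -15366 - 7433*√197/591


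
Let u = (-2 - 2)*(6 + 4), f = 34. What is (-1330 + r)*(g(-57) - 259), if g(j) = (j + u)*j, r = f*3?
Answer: -6471560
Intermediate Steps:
r = 102 (r = 34*3 = 102)
u = -40 (u = -4*10 = -40)
g(j) = j*(-40 + j) (g(j) = (j - 40)*j = (-40 + j)*j = j*(-40 + j))
(-1330 + r)*(g(-57) - 259) = (-1330 + 102)*(-57*(-40 - 57) - 259) = -1228*(-57*(-97) - 259) = -1228*(5529 - 259) = -1228*5270 = -6471560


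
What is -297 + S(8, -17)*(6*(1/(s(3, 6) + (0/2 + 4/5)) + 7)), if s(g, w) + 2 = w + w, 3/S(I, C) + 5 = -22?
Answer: -24440/81 ≈ -301.73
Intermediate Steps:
S(I, C) = -⅑ (S(I, C) = 3/(-5 - 22) = 3/(-27) = 3*(-1/27) = -⅑)
s(g, w) = -2 + 2*w (s(g, w) = -2 + (w + w) = -2 + 2*w)
-297 + S(8, -17)*(6*(1/(s(3, 6) + (0/2 + 4/5)) + 7)) = -297 - 2*(1/((-2 + 2*6) + (0/2 + 4/5)) + 7)/3 = -297 - 2*(1/((-2 + 12) + (0*(½) + 4*(⅕))) + 7)/3 = -297 - 2*(1/(10 + (0 + ⅘)) + 7)/3 = -297 - 2*(1/(10 + ⅘) + 7)/3 = -297 - 2*(1/(54/5) + 7)/3 = -297 - 2*(5/54 + 7)/3 = -297 - 2*383/(3*54) = -297 - ⅑*383/9 = -297 - 383/81 = -24440/81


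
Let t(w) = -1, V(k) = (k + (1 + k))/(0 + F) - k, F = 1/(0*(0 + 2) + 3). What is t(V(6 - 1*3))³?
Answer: -1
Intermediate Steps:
F = ⅓ (F = 1/(0*2 + 3) = 1/(0 + 3) = 1/3 = ⅓ ≈ 0.33333)
V(k) = 3 + 5*k (V(k) = (k + (1 + k))/(0 + ⅓) - k = (1 + 2*k)/(⅓) - k = (1 + 2*k)*3 - k = (3 + 6*k) - k = 3 + 5*k)
t(V(6 - 1*3))³ = (-1)³ = -1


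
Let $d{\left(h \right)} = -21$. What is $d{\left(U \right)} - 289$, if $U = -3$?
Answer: $-310$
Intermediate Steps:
$d{\left(U \right)} - 289 = -21 - 289 = -310$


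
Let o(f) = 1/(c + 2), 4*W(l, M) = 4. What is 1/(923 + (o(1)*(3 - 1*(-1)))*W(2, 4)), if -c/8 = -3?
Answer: 13/12001 ≈ 0.0010832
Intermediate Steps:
c = 24 (c = -8*(-3) = 24)
W(l, M) = 1 (W(l, M) = (¼)*4 = 1)
o(f) = 1/26 (o(f) = 1/(24 + 2) = 1/26)
1/(923 + (o(1)*(3 - 1*(-1)))*W(2, 4)) = 1/(923 + ((3 - 1*(-1))/26)*1) = 1/(923 + ((3 + 1)/26)*1) = 1/(923 + ((1/26)*4)*1) = 1/(923 + (2/13)*1) = 1/(923 + 2/13) = 1/(12001/13) = 13/12001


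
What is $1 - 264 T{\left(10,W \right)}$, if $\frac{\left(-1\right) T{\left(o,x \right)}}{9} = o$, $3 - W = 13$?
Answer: $23761$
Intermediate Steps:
$W = -10$ ($W = 3 - 13 = -10$)
$T{\left(o,x \right)} = - 9 o$
$1 - 264 T{\left(10,W \right)} = 1 - 264 \left(\left(-9\right) 10\right) = 1 - -23760 = 1 + 23760 = 23761$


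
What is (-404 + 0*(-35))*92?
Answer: -37168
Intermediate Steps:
(-404 + 0*(-35))*92 = (-404 + 0)*92 = -404*92 = -37168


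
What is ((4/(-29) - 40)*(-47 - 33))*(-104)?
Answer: -9684480/29 ≈ -3.3395e+5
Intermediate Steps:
((4/(-29) - 40)*(-47 - 33))*(-104) = ((4*(-1/29) - 40)*(-80))*(-104) = ((-4/29 - 40)*(-80))*(-104) = -1164/29*(-80)*(-104) = (93120/29)*(-104) = -9684480/29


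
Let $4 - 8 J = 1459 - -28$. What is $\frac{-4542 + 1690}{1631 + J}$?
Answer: $- \frac{22816}{11565} \approx -1.9728$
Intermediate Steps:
$J = - \frac{1483}{8}$ ($J = \frac{1}{2} - \frac{1459 - -28}{8} = \frac{1}{2} - \frac{1459 + 28}{8} = \frac{1}{2} - \frac{1487}{8} = - \frac{1483}{8} \approx -185.38$)
$\frac{-4542 + 1690}{1631 + J} = \frac{-4542 + 1690}{1631 - \frac{1483}{8}} = - \frac{2852}{\frac{11565}{8}} = \left(-2852\right) \frac{8}{11565} = - \frac{22816}{11565}$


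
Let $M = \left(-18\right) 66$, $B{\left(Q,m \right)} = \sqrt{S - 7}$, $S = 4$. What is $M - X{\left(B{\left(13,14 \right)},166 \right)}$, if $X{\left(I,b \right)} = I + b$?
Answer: $-1354 - i \sqrt{3} \approx -1354.0 - 1.732 i$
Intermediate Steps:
$B{\left(Q,m \right)} = i \sqrt{3}$ ($B{\left(Q,m \right)} = \sqrt{4 - 7} = \sqrt{-3} = i \sqrt{3}$)
$M = -1188$
$M - X{\left(B{\left(13,14 \right)},166 \right)} = -1188 - \left(i \sqrt{3} + 166\right) = -1188 - \left(166 + i \sqrt{3}\right) = -1354 - i \sqrt{3}$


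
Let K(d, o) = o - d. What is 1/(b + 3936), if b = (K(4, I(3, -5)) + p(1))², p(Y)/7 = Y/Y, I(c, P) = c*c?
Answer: 1/4080 ≈ 0.00024510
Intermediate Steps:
I(c, P) = c²
p(Y) = 7 (p(Y) = 7*(Y/Y) = 7*1 = 7)
b = 144 (b = ((3² - 1*4) + 7)² = ((9 - 4) + 7)² = (5 + 7)² = 12² = 144)
1/(b + 3936) = 1/(144 + 3936) = 1/4080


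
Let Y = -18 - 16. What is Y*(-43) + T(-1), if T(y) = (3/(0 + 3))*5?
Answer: 1467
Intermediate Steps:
Y = -34
T(y) = 5 (T(y) = (3/3)*5 = (3*(1/3))*5 = 1*5 = 5)
Y*(-43) + T(-1) = -34*(-43) + 5 = 1462 + 5 = 1467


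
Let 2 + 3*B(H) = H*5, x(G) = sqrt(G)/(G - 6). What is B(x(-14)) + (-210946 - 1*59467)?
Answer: -811241/3 - I*sqrt(14)/12 ≈ -2.7041e+5 - 0.3118*I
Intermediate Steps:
x(G) = sqrt(G)/(-6 + G)
B(H) = -2/3 + 5*H/3 (B(H) = -2/3 + (H*5)/3 = -2/3 + (5*H)/3 = -2/3 + 5*H/3)
B(x(-14)) + (-210946 - 1*59467) = (-2/3 + 5*(sqrt(-14)/(-6 - 14))/3) + (-210946 - 1*59467) = (-2/3 + 5*((I*sqrt(14))/(-20))/3) + (-210946 - 59467) = (-2/3 + 5*((I*sqrt(14))*(-1/20))/3) - 270413 = (-2/3 + 5*(-I*sqrt(14)/20)/3) - 270413 = (-2/3 - I*sqrt(14)/12) - 270413 = -811241/3 - I*sqrt(14)/12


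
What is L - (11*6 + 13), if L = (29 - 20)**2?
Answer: 2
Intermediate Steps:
L = 81 (L = 9**2 = 81)
L - (11*6 + 13) = 81 - (11*6 + 13) = 81 - (66 + 13) = 81 - 1*79 = 81 - 79 = 2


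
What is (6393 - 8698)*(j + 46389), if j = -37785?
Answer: -19832220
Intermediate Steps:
(6393 - 8698)*(j + 46389) = (6393 - 8698)*(-37785 + 46389) = -2305*8604 = -19832220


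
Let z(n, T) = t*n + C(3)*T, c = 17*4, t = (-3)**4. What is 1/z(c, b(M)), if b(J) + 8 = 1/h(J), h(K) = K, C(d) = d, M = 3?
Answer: 1/5485 ≈ 0.00018232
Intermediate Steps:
t = 81
b(J) = -8 + 1/J
c = 68
z(n, T) = 3*T + 81*n (z(n, T) = 81*n + 3*T = 3*T + 81*n)
1/z(c, b(M)) = 1/(3*(-8 + 1/3) + 81*68) = 1/(3*(-8 + 1/3) + 5508) = 1/(3*(-23/3) + 5508) = 1/(-23 + 5508) = 1/5485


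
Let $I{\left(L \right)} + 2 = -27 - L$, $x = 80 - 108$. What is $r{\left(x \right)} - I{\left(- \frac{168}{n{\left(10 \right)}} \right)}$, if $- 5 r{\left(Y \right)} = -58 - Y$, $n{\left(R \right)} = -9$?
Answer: $\frac{161}{3} \approx 53.667$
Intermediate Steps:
$x = -28$
$I{\left(L \right)} = -29 - L$ ($I{\left(L \right)} = -2 - \left(27 + L\right) = -29 - L$)
$r{\left(Y \right)} = \frac{58}{5} + \frac{Y}{5}$ ($r{\left(Y \right)} = - \frac{-58 - Y}{5} = \frac{58}{5} + \frac{Y}{5}$)
$r{\left(x \right)} - I{\left(- \frac{168}{n{\left(10 \right)}} \right)} = \left(\frac{58}{5} + \frac{1}{5} \left(-28\right)\right) - \left(-29 - - \frac{168}{-9}\right) = \left(\frac{58}{5} - \frac{28}{5}\right) - \left(-29 - \left(-168\right) \left(- \frac{1}{9}\right)\right) = 6 - \left(-29 - \frac{56}{3}\right) = 6 - - \frac{143}{3} = 6 + \frac{143}{3} = \frac{161}{3}$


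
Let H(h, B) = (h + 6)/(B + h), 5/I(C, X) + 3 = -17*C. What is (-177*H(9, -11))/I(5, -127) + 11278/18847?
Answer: -440330030/18847 ≈ -23363.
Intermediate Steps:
I(C, X) = 5/(-3 - 17*C)
H(h, B) = (6 + h)/(B + h)
(-177*H(9, -11))/I(5, -127) + 11278/18847 = (-177*(6 + 9)/(-11 + 9))/((-5/(3 + 17*5))) + 11278/18847 = (-177*15/(-2))/((-5/(3 + 85))) + 11278*(1/18847) = (-(-177)*15/2)/((-5/88)) + 11278/18847 = (-177*(-15/2))/((-5*1/88)) + 11278/18847 = 2655/(2*(-5/88)) + 11278/18847 = (2655/2)*(-88/5) + 11278/18847 = -23364 + 11278/18847 = -440330030/18847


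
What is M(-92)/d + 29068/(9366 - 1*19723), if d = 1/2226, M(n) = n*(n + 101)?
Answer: -19089305764/10357 ≈ -1.8431e+6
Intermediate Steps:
M(n) = n*(101 + n)
d = 1/2226 ≈ 0.00044924
M(-92)/d + 29068/(9366 - 1*19723) = (-92*(101 - 92))/(1/2226) + 29068/(9366 - 1*19723) = -92*9*2226 + 29068/(9366 - 19723) = -828*2226 + 29068/(-10357) = -1843128 + 29068*(-1/10357) = -1843128 - 29068/10357 = -19089305764/10357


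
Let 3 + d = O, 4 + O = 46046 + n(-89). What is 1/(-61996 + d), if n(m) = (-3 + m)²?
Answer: -1/7493 ≈ -0.00013346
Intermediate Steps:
O = 54506 (O = -4 + (46046 + (-3 - 89)²) = -4 + (46046 + (-92)²) = -4 + (46046 + 8464) = -4 + 54510 = 54506)
d = 54503 (d = -3 + 54506 = 54503)
1/(-61996 + d) = 1/(-61996 + 54503) = 1/(-7493) = -1/7493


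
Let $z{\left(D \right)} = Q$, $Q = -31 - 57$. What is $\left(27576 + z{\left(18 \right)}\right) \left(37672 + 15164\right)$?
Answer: $1452355968$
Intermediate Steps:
$Q = -88$
$z{\left(D \right)} = -88$
$\left(27576 + z{\left(18 \right)}\right) \left(37672 + 15164\right) = \left(27576 - 88\right) \left(37672 + 15164\right) = 27488 \cdot 52836 = 1452355968$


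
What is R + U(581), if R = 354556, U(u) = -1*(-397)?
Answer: 354953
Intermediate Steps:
U(u) = 397
R + U(581) = 354556 + 397 = 354953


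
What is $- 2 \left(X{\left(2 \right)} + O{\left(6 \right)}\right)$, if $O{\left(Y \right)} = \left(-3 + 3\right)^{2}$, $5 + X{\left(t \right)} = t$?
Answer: $6$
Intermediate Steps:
$X{\left(t \right)} = -5 + t$
$O{\left(Y \right)} = 0$ ($O{\left(Y \right)} = 0^{2} = 0$)
$- 2 \left(X{\left(2 \right)} + O{\left(6 \right)}\right) = - 2 \left(\left(-5 + 2\right) + 0\right) = - 2 \left(-3 + 0\right) = \left(-2\right) \left(-3\right) = 6$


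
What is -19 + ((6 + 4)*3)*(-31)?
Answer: -949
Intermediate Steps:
-19 + ((6 + 4)*3)*(-31) = -19 + (10*3)*(-31) = -19 + 30*(-31) = -19 - 930 = -949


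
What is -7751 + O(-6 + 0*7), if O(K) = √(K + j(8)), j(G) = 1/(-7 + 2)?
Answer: -7751 + I*√155/5 ≈ -7751.0 + 2.49*I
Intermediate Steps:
j(G) = -⅕ (j(G) = 1/(-5) = -⅕)
O(K) = √(-⅕ + K) (O(K) = √(K - ⅕) = √(-⅕ + K))
-7751 + O(-6 + 0*7) = -7751 + √(-5 + 25*(-6 + 0*7))/5 = -7751 + √(-5 + 25*(-6 + 0))/5 = -7751 + √(-5 + 25*(-6))/5 = -7751 + √(-5 - 150)/5 = -7751 + √(-155)/5 = -7751 + (I*√155)/5 = -7751 + I*√155/5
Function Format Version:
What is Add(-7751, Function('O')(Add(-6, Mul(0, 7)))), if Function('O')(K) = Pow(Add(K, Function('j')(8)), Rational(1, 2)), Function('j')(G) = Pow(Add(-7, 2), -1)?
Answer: Add(-7751, Mul(Rational(1, 5), I, Pow(155, Rational(1, 2)))) ≈ Add(-7751.0, Mul(2.4900, I))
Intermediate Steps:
Function('j')(G) = Rational(-1, 5) (Function('j')(G) = Pow(-5, -1) = Rational(-1, 5))
Function('O')(K) = Pow(Add(Rational(-1, 5), K), Rational(1, 2)) (Function('O')(K) = Pow(Add(K, Rational(-1, 5)), Rational(1, 2)) = Pow(Add(Rational(-1, 5), K), Rational(1, 2)))
Add(-7751, Function('O')(Add(-6, Mul(0, 7)))) = Add(-7751, Mul(Rational(1, 5), Pow(Add(-5, Mul(25, Add(-6, Mul(0, 7)))), Rational(1, 2)))) = Add(-7751, Mul(Rational(1, 5), Pow(Add(-5, Mul(25, Add(-6, 0))), Rational(1, 2)))) = Add(-7751, Mul(Rational(1, 5), Pow(Add(-5, Mul(25, -6)), Rational(1, 2)))) = Add(-7751, Mul(Rational(1, 5), Pow(Add(-5, -150), Rational(1, 2)))) = Add(-7751, Mul(Rational(1, 5), Pow(-155, Rational(1, 2)))) = Add(-7751, Mul(Rational(1, 5), Mul(I, Pow(155, Rational(1, 2))))) = Add(-7751, Mul(Rational(1, 5), I, Pow(155, Rational(1, 2))))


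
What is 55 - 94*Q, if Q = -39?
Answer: 3721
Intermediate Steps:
55 - 94*Q = 55 - 94*(-39) = 55 + 3666 = 3721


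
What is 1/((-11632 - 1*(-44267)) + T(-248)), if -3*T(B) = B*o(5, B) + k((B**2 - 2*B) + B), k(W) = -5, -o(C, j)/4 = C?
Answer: 3/92950 ≈ 3.2275e-5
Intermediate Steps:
o(C, j) = -4*C
T(B) = 5/3 + 20*B/3 (T(B) = -(B*(-4*5) - 5)/3 = -(B*(-20) - 5)/3 = -(-20*B - 5)/3 = -(-5 - 20*B)/3 = 5/3 + 20*B/3)
1/((-11632 - 1*(-44267)) + T(-248)) = 1/((-11632 - 1*(-44267)) + (5/3 + (20/3)*(-248))) = 1/((-11632 + 44267) + (5/3 - 4960/3)) = 1/(32635 - 4955/3) = 1/(92950/3) = 3/92950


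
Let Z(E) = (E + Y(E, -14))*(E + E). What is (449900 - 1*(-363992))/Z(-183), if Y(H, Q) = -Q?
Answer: 406946/30927 ≈ 13.158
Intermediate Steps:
Z(E) = 2*E*(14 + E) (Z(E) = (E - 1*(-14))*(E + E) = (E + 14)*(2*E) = (14 + E)*(2*E) = 2*E*(14 + E))
(449900 - 1*(-363992))/Z(-183) = (449900 - 1*(-363992))/((2*(-183)*(14 - 183))) = (449900 + 363992)/((2*(-183)*(-169))) = 813892/61854 = 813892*(1/61854) = 406946/30927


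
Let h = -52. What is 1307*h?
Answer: -67964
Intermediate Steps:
1307*h = 1307*(-52) = -67964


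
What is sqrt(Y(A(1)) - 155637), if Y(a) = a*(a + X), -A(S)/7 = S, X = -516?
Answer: 22*I*sqrt(314) ≈ 389.84*I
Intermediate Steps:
A(S) = -7*S
Y(a) = a*(-516 + a) (Y(a) = a*(a - 516) = a*(-516 + a))
sqrt(Y(A(1)) - 155637) = sqrt((-7*1)*(-516 - 7*1) - 155637) = sqrt(-7*(-516 - 7) - 155637) = sqrt(-7*(-523) - 155637) = sqrt(3661 - 155637) = sqrt(-151976) = 22*I*sqrt(314)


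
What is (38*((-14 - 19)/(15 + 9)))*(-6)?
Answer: 627/2 ≈ 313.50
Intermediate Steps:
(38*((-14 - 19)/(15 + 9)))*(-6) = (38*(-33/24))*(-6) = (38*(-33*1/24))*(-6) = (38*(-11/8))*(-6) = -209/4*(-6) = 627/2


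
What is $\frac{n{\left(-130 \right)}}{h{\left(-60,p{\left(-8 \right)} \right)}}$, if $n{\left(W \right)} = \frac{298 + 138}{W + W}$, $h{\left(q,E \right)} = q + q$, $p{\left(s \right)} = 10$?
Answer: $\frac{109}{7800} \approx 0.013974$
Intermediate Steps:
$h{\left(q,E \right)} = 2 q$
$n{\left(W \right)} = \frac{218}{W}$ ($n{\left(W \right)} = \frac{436}{2 W} = 436 \frac{1}{2 W} = \frac{218}{W}$)
$\frac{n{\left(-130 \right)}}{h{\left(-60,p{\left(-8 \right)} \right)}} = \frac{218 \frac{1}{-130}}{2 \left(-60\right)} = \frac{218 \left(- \frac{1}{130}\right)}{-120} = \left(- \frac{109}{65}\right) \left(- \frac{1}{120}\right) = \frac{109}{7800}$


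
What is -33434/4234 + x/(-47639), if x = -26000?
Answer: -10155331/1381531 ≈ -7.3508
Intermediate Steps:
-33434/4234 + x/(-47639) = -33434/4234 - 26000/(-47639) = -33434*1/4234 - 26000*(-1/47639) = -229/29 + 26000/47639 = -10155331/1381531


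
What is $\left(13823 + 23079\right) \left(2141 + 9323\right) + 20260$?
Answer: $423064788$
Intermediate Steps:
$\left(13823 + 23079\right) \left(2141 + 9323\right) + 20260 = 36902 \cdot 11464 + 20260 = 423044528 + 20260 = 423064788$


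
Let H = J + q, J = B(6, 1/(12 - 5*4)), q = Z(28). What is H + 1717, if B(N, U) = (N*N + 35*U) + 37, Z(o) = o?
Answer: 14509/8 ≈ 1813.6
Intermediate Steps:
q = 28
B(N, U) = 37 + N² + 35*U (B(N, U) = (N² + 35*U) + 37 = 37 + N² + 35*U)
J = 549/8 (J = 37 + 6² + 35/(12 - 5*4) = 37 + 36 + 35/(12 - 20) = 37 + 36 + 35/(-8) = 37 + 36 + 35*(-⅛) = 37 + 36 - 35/8 = 549/8 ≈ 68.625)
H = 773/8 (H = 549/8 + 28 = 773/8 ≈ 96.625)
H + 1717 = 773/8 + 1717 = 14509/8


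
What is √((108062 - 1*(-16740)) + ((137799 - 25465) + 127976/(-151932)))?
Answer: 61*√91942181562/37983 ≈ 486.97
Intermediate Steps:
√((108062 - 1*(-16740)) + ((137799 - 25465) + 127976/(-151932))) = √((108062 + 16740) + (112334 + 127976*(-1/151932))) = √(124802 + (112334 - 31994/37983)) = √(124802 + 4266750328/37983) = √(9007104694/37983) = 61*√91942181562/37983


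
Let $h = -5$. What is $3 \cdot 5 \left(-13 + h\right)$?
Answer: $-270$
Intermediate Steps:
$3 \cdot 5 \left(-13 + h\right) = 3 \cdot 5 \left(-13 - 5\right) = 15 \left(-18\right) = -270$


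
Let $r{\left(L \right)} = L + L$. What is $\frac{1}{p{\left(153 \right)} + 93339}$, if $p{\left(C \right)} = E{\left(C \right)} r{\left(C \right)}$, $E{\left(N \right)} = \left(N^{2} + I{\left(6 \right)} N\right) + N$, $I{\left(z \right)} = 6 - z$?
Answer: $\frac{1}{7303311} \approx 1.3692 \cdot 10^{-7}$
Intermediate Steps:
$E{\left(N \right)} = N + N^{2}$ ($E{\left(N \right)} = \left(N^{2} + \left(6 - 6\right) N\right) + N = \left(N^{2} + 0 N\right) + N = \left(N^{2} + 0\right) + N = N^{2} + N = N + N^{2}$)
$r{\left(L \right)} = 2 L$
$p{\left(C \right)} = 2 C^{2} \left(1 + C\right)$ ($p{\left(C \right)} = C \left(1 + C\right) 2 C = 2 C^{2} \left(1 + C\right)$)
$\frac{1}{p{\left(153 \right)} + 93339} = \frac{1}{2 \cdot 153^{2} \left(1 + 153\right) + 93339} = \frac{1}{2 \cdot 23409 \cdot 154 + 93339} = \frac{1}{7209972 + 93339} = \frac{1}{7303311}$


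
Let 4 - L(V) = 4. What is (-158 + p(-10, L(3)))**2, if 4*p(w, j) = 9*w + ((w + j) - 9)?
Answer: 549081/16 ≈ 34318.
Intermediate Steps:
L(V) = 0 (L(V) = 4 - 1*4 = 4 - 4 = 0)
p(w, j) = -9/4 + j/4 + 5*w/2 (p(w, j) = (9*w + ((w + j) - 9))/4 = (9*w + ((j + w) - 9))/4 = (9*w + (-9 + j + w))/4 = (-9 + j + 10*w)/4 = -9/4 + j/4 + 5*w/2)
(-158 + p(-10, L(3)))**2 = (-158 + (-9/4 + (1/4)*0 + (5/2)*(-10)))**2 = (-158 + (-9/4 + 0 - 25))**2 = (-158 - 109/4)**2 = (-741/4)**2 = 549081/16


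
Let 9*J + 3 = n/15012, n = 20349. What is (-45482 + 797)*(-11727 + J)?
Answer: 291360212885/556 ≈ 5.2403e+8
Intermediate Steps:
J = -2743/15012 (J = -1/3 + (20349/15012)/9 = -1/3 + (20349*(1/15012))/9 = -1/3 + (1/9)*(2261/1668) = -1/3 + 2261/15012 = -2743/15012 ≈ -0.18272)
(-45482 + 797)*(-11727 + J) = (-45482 + 797)*(-11727 - 2743/15012) = -44685*(-176048467/15012) = 291360212885/556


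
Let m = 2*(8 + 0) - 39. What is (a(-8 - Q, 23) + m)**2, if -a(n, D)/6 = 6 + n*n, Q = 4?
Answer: 851929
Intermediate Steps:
a(n, D) = -36 - 6*n**2 (a(n, D) = -6*(6 + n*n) = -6*(6 + n**2) = -36 - 6*n**2)
m = -23 (m = 2*8 - 39 = 16 - 39 = -23)
(a(-8 - Q, 23) + m)**2 = ((-36 - 6*(-8 - 1*4)**2) - 23)**2 = ((-36 - 6*(-8 - 4)**2) - 23)**2 = ((-36 - 6*(-12)**2) - 23)**2 = ((-36 - 6*144) - 23)**2 = ((-36 - 864) - 23)**2 = (-900 - 23)**2 = (-923)**2 = 851929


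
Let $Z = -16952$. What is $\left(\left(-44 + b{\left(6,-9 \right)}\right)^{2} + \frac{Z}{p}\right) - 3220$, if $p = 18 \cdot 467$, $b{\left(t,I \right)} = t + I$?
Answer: $- \frac{4257709}{4203} \approx -1013.0$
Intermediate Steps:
$b{\left(t,I \right)} = I + t$
$p = 8406$
$\left(\left(-44 + b{\left(6,-9 \right)}\right)^{2} + \frac{Z}{p}\right) - 3220 = \left(\left(-44 + \left(-9 + 6\right)\right)^{2} - \frac{16952}{8406}\right) - 3220 = \left(\left(-44 - 3\right)^{2} - \frac{8476}{4203}\right) - 3220 = \left(\left(-47\right)^{2} - \frac{8476}{4203}\right) - 3220 = \left(2209 - \frac{8476}{4203}\right) - 3220 = \frac{9275951}{4203} - 3220 = - \frac{4257709}{4203}$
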